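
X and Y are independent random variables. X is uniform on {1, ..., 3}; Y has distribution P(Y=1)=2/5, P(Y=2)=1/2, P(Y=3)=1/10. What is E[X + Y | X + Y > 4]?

36/7

P(X + Y > 4) = 7/30.
Summing (X+Y)·P(x,y) over outcomes with X + Y > 4 gives 6/5.
E[X + Y | X + Y > 4] = (6/5) / (7/30) = 36/7.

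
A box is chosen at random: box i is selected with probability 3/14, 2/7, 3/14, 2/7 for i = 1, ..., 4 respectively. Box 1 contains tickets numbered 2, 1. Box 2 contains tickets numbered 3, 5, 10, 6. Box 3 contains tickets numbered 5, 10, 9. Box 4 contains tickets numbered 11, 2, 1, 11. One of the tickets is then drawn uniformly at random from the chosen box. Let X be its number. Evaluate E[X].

E[X | box 1] = (2+1)/2 = 3/2.
E[X | box 2] = (3+5+10+6)/4 = 6.
E[X | box 3] = (5+10+9)/3 = 8.
E[X | box 4] = (11+2+1+11)/4 = 25/4.
E[X] = (3/14)·(3/2) + (2/7)·(6) + (3/14)·(8) + (2/7)·(25/4) = 155/28.

155/28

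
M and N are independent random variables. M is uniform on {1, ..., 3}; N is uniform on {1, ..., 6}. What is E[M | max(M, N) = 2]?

Outcomes with max(M, N) = 2: (1,2), (2,1), (2,2), each with probability 1/18.
E[M | max(M, N) = 2] = (1 + 2 + 2) / 3 = 5/3.

5/3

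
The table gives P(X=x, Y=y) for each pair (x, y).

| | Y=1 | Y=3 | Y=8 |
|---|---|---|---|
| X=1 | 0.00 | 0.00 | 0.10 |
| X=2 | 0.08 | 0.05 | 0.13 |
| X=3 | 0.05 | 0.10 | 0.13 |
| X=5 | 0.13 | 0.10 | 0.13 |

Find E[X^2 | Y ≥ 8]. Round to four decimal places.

10.2857

P(Y ≥ 8) = 0.49.
Summing X^2·P(X=x,Y=y) over the conditioning event gives 5.04.
E[X^2 | Y ≥ 8] = (5.04) / (0.49) = 10.2857.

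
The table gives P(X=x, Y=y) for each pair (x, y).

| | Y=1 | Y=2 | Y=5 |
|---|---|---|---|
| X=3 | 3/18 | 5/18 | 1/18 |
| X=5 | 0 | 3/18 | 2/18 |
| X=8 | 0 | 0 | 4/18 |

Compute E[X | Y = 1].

P(Y = 1) = 1/6.
Σ X·P over the event = 3·(3/18) = 1/2.
E[X | Y = 1] = (1/2) / (1/6) = 3.

3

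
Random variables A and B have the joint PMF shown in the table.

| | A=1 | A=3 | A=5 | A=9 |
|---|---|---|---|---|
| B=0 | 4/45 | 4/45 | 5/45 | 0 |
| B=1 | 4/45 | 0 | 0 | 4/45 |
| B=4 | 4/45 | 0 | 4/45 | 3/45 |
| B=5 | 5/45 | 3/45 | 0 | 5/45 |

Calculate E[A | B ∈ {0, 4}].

P(B ∈ {0, 4}) = 8/15.
Σ A·P over the event = 1·(4/45) + 1·(4/45) + 3·(4/45) + 5·(5/45) + 5·(4/45) + 9·(3/45) = 92/45.
E[A | B ∈ {0, 4}] = (92/45) / (8/15) = 23/6.

23/6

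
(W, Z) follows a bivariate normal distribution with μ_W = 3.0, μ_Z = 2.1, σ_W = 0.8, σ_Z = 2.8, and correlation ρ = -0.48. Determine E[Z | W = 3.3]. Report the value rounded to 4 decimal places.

1.5960

The regression of Z on W has slope ρ·σ_Z/σ_W and passes through (μ_W, μ_Z).
E[Z | W=3.3] = 2.1 + (-0.48)·(2.8/0.8)·(3.3 − (3.0)) = 2.1 + (-1.68)·(0.3) = 1.5960.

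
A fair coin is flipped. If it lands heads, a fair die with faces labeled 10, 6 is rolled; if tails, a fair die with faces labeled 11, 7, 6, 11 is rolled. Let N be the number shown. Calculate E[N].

67/8

E[N | heads] = (10+6)/2 = 8.
E[N | tails] = (11+7+6+11)/4 = 35/4.
By the law of total expectation,
E[N] = (1/2)·(8) + (1/2)·(35/4) = 67/8.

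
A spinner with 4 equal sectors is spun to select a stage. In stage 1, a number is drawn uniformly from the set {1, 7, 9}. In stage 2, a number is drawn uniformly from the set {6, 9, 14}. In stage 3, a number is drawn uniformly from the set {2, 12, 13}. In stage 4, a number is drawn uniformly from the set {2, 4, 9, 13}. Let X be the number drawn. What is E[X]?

E[X | stage 1] = (1+7+9)/3 = 17/3.
E[X | stage 2] = (6+9+14)/3 = 29/3.
E[X | stage 3] = (2+12+13)/3 = 9.
E[X | stage 4] = (2+4+9+13)/4 = 7.
E[X] = (1/4)·(17/3) + (1/4)·(29/3) + (1/4)·(9) + (1/4)·(7) = 47/6.

47/6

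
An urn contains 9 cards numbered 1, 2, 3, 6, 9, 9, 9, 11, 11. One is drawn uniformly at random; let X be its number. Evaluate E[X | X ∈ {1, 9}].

P(X ∈ {1, 9}) = 4/9.
Σ over the event: 1·1/9 + 9·1/3 = 28/9.
E[X | X ∈ {1, 9}] = (28/9) / (4/9) = 7.

7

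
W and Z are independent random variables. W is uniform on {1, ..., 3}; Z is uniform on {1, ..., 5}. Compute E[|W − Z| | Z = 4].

Outcomes with Z = 4: (1,4), (2,4), (3,4), each with probability 1/15.
E[|W − Z| | Z = 4] = (3 + 2 + 1) / 3 = 2.

2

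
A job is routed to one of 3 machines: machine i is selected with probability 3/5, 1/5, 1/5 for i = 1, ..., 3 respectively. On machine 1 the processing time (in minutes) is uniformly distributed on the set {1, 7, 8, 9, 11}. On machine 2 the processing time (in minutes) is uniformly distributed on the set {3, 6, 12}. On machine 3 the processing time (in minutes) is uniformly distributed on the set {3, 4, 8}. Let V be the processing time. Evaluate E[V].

E[V | machine 1] = (1+7+8+9+11)/5 = 36/5.
E[V | machine 2] = (3+6+12)/3 = 7.
E[V | machine 3] = (3+4+8)/3 = 5.
By the law of total expectation,
E[V] = (3/5)·(36/5) + (1/5)·(7) + (1/5)·(5) = 168/25.

168/25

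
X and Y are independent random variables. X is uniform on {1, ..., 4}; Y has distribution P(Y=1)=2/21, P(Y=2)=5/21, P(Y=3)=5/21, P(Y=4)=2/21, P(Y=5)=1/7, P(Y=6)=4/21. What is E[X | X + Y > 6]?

101/34

P(X + Y > 6) = 17/42.
Summing X·P(x,y) over outcomes with X + Y > 6 gives 101/84.
E[X | X + Y > 6] = (101/84) / (17/42) = 101/34.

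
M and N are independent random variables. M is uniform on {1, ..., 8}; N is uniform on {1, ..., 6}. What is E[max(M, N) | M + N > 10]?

Outcomes with M + N > 10: (5,6), (6,5), (6,6), (7,4), (7,5), (7,6), (8,3), (8,4), (8,5), (8,6), each with probability 1/48.
E[max(M, N) | M + N > 10] = (6 + 6 + 6 + 7 + 7 + 7 + 8 + 8 + 8 + 8) / 10 = 71/10.

71/10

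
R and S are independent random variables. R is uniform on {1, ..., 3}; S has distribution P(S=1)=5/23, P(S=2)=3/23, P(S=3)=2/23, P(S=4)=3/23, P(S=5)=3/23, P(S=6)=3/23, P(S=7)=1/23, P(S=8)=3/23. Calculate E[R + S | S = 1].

3

P(S = 1) = 5/23.
Summing (R+S)·P(x,y) over outcomes with S = 1 gives 15/23.
E[R + S | S = 1] = (15/23) / (5/23) = 3.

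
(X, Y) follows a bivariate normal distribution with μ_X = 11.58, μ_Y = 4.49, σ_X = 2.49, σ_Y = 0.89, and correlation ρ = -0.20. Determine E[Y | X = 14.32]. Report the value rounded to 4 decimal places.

4.2941

The regression of Y on X has slope ρ·σ_Y/σ_X and passes through (μ_X, μ_Y).
E[Y | X=14.32] = 4.49 + (-0.20)·(0.89/2.49)·(14.32 − (11.58)) = 4.49 + (-0.071486)·(2.74) = 4.2941.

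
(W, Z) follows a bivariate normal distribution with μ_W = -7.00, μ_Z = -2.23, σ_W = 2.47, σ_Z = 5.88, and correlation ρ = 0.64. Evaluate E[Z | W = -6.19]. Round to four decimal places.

The regression of Z on W has slope ρ·σ_Z/σ_W and passes through (μ_W, μ_Z).
E[Z | W=-6.19] = -2.23 + (0.64)·(5.88/2.47)·(-6.19 − (-7.00)) = -2.23 + (1.5236)·(0.81) = -0.9959.

-0.9959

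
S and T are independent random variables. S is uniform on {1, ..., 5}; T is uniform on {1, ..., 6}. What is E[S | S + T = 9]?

Outcomes with S + T = 9: (3,6), (4,5), (5,4), each with probability 1/30.
E[S | S + T = 9] = (3 + 4 + 5) / 3 = 4.

4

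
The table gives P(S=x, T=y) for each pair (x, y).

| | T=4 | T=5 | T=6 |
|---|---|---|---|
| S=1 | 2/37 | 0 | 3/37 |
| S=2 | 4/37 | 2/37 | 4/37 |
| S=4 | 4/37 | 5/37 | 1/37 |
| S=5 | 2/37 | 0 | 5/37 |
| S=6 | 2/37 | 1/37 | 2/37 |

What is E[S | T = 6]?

52/15

P(T = 6) = 15/37.
Σ S·P over the event = 1·(3/37) + 2·(4/37) + 4·(1/37) + 5·(5/37) + 6·(2/37) = 52/37.
E[S | T = 6] = (52/37) / (15/37) = 52/15.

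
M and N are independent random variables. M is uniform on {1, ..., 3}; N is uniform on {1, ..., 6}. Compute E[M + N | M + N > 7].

25/3

Outcomes with M + N > 7: (2,6), (3,5), (3,6), each with probability 1/18.
E[M + N | M + N > 7] = (8 + 8 + 9) / 3 = 25/3.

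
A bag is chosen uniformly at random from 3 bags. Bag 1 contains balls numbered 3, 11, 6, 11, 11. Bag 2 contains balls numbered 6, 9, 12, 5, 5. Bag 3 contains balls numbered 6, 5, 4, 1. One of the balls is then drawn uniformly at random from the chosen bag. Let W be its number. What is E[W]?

33/5

E[W | bag 1] = (3+11+6+11+11)/5 = 42/5.
E[W | bag 2] = (6+9+12+5+5)/5 = 37/5.
E[W | bag 3] = (6+5+4+1)/4 = 4.
By the law of total expectation,
E[W] = (1/3)·(42/5) + (1/3)·(37/5) + (1/3)·(4) = 33/5.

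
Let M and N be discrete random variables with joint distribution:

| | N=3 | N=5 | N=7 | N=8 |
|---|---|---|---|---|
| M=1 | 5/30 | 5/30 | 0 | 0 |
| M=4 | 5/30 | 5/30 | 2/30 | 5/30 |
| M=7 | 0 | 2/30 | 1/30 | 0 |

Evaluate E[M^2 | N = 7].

P(N = 7) = 1/10.
Σ M^2·P over the event = 16·(2/30) + 49·(1/30) = 27/10.
E[M^2 | N = 7] = (27/10) / (1/10) = 27.

27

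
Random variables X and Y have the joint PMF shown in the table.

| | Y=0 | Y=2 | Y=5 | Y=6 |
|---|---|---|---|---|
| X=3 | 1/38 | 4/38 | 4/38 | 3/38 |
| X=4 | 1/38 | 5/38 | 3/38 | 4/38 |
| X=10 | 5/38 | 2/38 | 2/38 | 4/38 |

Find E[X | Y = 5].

44/9

P(Y = 5) = 9/38.
Summing X·P(X=x,Y=y) over the conditioning event gives 22/19.
E[X | Y = 5] = (22/19) / (9/38) = 44/9.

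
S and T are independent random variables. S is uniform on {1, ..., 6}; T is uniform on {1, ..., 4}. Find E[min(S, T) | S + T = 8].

3

Outcomes with S + T = 8: (4,4), (5,3), (6,2), each with probability 1/24.
E[min(S, T) | S + T = 8] = (4 + 3 + 2) / 3 = 3.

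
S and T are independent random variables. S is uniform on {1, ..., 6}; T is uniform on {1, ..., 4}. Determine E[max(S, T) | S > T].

P(S > T) = 7/12.
Summing max(S,T)·P(x,y) over outcomes with S > T gives 8/3.
E[max(S, T) | S > T] = (8/3) / (7/12) = 32/7.

32/7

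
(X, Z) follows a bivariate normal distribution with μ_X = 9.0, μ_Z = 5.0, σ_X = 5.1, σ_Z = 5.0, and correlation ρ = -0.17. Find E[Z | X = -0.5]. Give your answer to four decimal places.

6.5833

E[Z | X=x] = μ_Z + ρ(σ_Z/σ_X)(x − μ_X) for jointly normal variables.
E[Z | X=-0.5] = 5.0 + (-0.17)·(5.0/5.1)·(-0.5 − (9.0)) = 5.0 + (-0.166667)·(-9.5) = 6.5833.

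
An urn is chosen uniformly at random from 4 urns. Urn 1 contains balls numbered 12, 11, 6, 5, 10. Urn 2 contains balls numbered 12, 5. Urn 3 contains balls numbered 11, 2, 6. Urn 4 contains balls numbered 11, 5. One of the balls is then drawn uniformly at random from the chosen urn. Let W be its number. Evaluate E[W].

E[W | urn 1] = (12+11+6+5+10)/5 = 44/5.
E[W | urn 2] = (12+5)/2 = 17/2.
E[W | urn 3] = (11+2+6)/3 = 19/3.
E[W | urn 4] = (11+5)/2 = 8.
E[W] = (1/4)·(44/5) + (1/4)·(17/2) + (1/4)·(19/3) + (1/4)·(8) = 949/120.

949/120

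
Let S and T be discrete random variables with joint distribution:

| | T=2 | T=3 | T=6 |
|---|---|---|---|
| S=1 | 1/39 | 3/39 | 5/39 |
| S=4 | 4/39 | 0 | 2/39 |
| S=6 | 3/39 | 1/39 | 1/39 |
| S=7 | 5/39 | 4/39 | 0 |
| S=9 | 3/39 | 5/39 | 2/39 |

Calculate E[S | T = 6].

37/10

P(T = 6) = 10/39.
Summing S·P(S=x,T=y) over the conditioning event gives 37/39.
E[S | T = 6] = (37/39) / (10/39) = 37/10.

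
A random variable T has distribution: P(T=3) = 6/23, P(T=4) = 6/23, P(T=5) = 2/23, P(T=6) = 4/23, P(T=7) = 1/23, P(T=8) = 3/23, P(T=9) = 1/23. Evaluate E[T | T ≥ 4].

P(T ≥ 4) = 17/23.
Σ over the event: 4·6/23 + 5·2/23 + 6·4/23 + 7·1/23 + 8·3/23 + 9·1/23 = 98/23.
E[T | T ≥ 4] = (98/23) / (17/23) = 98/17.

98/17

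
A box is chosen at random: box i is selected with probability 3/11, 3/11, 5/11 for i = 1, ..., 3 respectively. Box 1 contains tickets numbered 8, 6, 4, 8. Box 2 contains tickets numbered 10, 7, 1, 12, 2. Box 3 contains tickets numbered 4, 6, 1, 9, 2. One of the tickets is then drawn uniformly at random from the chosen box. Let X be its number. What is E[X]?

E[X | box 1] = (8+6+4+8)/4 = 13/2.
E[X | box 2] = (10+7+1+12+2)/5 = 32/5.
E[X | box 3] = (4+6+1+9+2)/5 = 22/5.
By the law of total expectation,
E[X] = (3/11)·(13/2) + (3/11)·(32/5) + (5/11)·(22/5) = 607/110.

607/110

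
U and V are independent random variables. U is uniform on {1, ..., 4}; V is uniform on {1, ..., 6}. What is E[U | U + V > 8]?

Outcomes with U + V > 8: (3,6), (4,5), (4,6), each with probability 1/24.
E[U | U + V > 8] = (3 + 4 + 4) / 3 = 11/3.

11/3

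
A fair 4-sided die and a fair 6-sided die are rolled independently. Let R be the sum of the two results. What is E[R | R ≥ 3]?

142/23

P(R ≥ 3) = 23/24.
Σ over the event: 3·1/12 + 4·1/8 + 5·1/6 + 6·1/6 + 7·1/6 + 8·1/8 + 9·1/12 + 10·1/24 = 71/12.
E[R | R ≥ 3] = (71/12) / (23/24) = 142/23.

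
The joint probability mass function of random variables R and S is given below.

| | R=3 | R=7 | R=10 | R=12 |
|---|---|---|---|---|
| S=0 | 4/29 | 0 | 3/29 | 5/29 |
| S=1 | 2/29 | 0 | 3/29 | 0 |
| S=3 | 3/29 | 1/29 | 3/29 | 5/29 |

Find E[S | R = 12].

P(R = 12) = 10/29.
Σ S·P over the event = 0·(5/29) + 3·(5/29) = 15/29.
E[S | R = 12] = (15/29) / (10/29) = 3/2.

3/2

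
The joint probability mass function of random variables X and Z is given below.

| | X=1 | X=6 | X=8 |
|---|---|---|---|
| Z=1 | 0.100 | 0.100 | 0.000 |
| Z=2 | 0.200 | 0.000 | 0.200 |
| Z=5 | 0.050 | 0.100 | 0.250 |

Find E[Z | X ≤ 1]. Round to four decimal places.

2.1429

P(X ≤ 1) = 0.350.
Σ Z·P over the event = 1·(0.100) + 2·(0.200) + 5·(0.050) = 0.750.
E[Z | X ≤ 1] = (0.750) / (0.350) = 2.1429.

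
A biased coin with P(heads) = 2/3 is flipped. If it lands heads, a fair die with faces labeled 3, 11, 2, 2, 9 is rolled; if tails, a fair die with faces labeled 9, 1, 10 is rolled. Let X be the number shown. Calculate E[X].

E[X | heads] = (3+11+2+2+9)/5 = 27/5.
E[X | tails] = (9+1+10)/3 = 20/3.
E[X] = (2/3)·(27/5) + (1/3)·(20/3) = 262/45.

262/45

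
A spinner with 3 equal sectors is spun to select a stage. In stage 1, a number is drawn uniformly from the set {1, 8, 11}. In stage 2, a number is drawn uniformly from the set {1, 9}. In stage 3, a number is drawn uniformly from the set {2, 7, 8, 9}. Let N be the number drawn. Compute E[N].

109/18

E[N | stage 1] = (1+8+11)/3 = 20/3.
E[N | stage 2] = (1+9)/2 = 5.
E[N | stage 3] = (2+7+8+9)/4 = 13/2.
By the law of total expectation,
E[N] = (1/3)·(20/3) + (1/3)·(5) + (1/3)·(13/2) = 109/18.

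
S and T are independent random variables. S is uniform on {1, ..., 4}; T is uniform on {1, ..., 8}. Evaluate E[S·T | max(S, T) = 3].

27/5

P(max(S, T) = 3) = 5/32.
Summing ST·P(x,y) over outcomes with max(S, T) = 3 gives 27/32.
E[S·T | max(S, T) = 3] = (27/32) / (5/32) = 27/5.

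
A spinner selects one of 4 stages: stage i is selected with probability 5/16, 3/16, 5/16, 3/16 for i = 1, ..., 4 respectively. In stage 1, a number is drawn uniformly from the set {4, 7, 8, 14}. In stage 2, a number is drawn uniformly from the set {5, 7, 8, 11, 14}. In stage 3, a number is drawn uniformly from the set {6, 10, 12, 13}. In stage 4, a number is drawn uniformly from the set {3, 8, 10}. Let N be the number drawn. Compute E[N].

E[N | stage 1] = (4+7+8+14)/4 = 33/4.
E[N | stage 2] = (5+7+8+11+14)/5 = 9.
E[N | stage 3] = (6+10+12+13)/4 = 41/4.
E[N | stage 4] = (3+8+10)/3 = 7.
By the law of total expectation,
E[N] = (5/16)·(33/4) + (3/16)·(9) + (5/16)·(41/4) + (3/16)·(7) = 281/32.

281/32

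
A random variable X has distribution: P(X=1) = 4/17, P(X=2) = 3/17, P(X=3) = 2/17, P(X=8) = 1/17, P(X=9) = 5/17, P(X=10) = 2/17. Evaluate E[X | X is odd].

5

P(X is odd) = 11/17.
Σ over the event: 1·4/17 + 3·2/17 + 9·5/17 = 55/17.
E[X | X is odd] = (55/17) / (11/17) = 5.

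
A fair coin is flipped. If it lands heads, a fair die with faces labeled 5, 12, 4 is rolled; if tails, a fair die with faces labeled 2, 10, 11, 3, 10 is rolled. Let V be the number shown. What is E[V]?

71/10

E[V | heads] = (5+12+4)/3 = 7.
E[V | tails] = (2+10+11+3+10)/5 = 36/5.
E[V] = (1/2)·(7) + (1/2)·(36/5) = 71/10.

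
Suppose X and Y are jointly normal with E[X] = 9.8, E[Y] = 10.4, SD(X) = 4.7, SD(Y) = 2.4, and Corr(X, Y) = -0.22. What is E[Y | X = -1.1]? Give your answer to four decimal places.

For a bivariate normal, E[Y | X=x] = μ_Y + ρ·(σ_Y/σ_X)·(x − μ_X).
E[Y | X=-1.1] = 10.4 + (-0.22)·(2.4/4.7)·(-1.1 − (9.8)) = 10.4 + (-0.11234)·(-10.9) = 11.6245.

11.6245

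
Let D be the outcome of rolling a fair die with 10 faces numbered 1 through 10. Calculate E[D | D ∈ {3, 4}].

P(D ∈ {3, 4}) = 1/5.
Σ over the event: 3·1/10 + 4·1/10 = 7/10.
E[D | D ∈ {3, 4}] = (7/10) / (1/5) = 7/2.

7/2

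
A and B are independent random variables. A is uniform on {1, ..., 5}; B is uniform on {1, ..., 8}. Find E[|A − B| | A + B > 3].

P(A + B > 3) = 37/40.
Summing |A−B|·P(x,y) over outcomes with A + B > 3 gives 49/20.
E[|A − B| | A + B > 3] = (49/20) / (37/40) = 98/37.

98/37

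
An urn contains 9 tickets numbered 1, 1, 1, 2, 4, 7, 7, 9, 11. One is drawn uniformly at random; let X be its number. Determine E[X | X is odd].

37/7

P(X is odd) = 7/9.
Σ over the event: 1·1/3 + 7·2/9 + 9·1/9 + 11·1/9 = 37/9.
E[X | X is odd] = (37/9) / (7/9) = 37/7.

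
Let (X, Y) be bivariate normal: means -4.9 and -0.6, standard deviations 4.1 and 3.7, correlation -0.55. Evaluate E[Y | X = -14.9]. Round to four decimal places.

4.3634

The regression of Y on X has slope ρ·σ_Y/σ_X and passes through (μ_X, μ_Y).
E[Y | X=-14.9] = -0.6 + (-0.55)·(3.7/4.1)·(-14.9 − (-4.9)) = -0.6 + (-0.49634)·(-10) = 4.3634.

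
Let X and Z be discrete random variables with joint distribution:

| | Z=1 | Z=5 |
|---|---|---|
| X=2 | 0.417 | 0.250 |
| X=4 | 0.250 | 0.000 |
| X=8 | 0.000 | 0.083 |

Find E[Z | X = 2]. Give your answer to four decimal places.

P(X = 2) = 0.667.
Σ Z·P over the event = 1·(0.417) + 5·(0.250) = 1.667.
E[Z | X = 2] = (1.667) / (0.667) = 2.4993.

2.4993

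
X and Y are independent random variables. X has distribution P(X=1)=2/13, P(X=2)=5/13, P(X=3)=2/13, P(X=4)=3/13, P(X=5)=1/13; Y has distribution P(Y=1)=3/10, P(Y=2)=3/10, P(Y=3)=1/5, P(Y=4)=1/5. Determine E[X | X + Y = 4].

52/25

P(X + Y = 4) = 5/26.
Summing X·P(x,y) over outcomes with X + Y = 4 gives 2/5.
E[X | X + Y = 4] = (2/5) / (5/26) = 52/25.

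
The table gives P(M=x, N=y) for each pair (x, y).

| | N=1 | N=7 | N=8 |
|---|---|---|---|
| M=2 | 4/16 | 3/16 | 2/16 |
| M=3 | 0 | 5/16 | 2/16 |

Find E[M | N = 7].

21/8

P(N = 7) = 1/2.
Σ M·P over the event = 2·(3/16) + 3·(5/16) = 21/16.
E[M | N = 7] = (21/16) / (1/2) = 21/8.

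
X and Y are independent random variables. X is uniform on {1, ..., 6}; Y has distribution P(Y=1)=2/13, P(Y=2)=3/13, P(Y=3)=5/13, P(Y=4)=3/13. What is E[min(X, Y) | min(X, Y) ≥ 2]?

P(min(X, Y) ≥ 2) = 55/78.
Summing min(X,Y)·P(x,y) over outcomes with min(X, Y) ≥ 2 gives 151/78.
E[min(X, Y) | min(X, Y) ≥ 2] = (151/78) / (55/78) = 151/55.

151/55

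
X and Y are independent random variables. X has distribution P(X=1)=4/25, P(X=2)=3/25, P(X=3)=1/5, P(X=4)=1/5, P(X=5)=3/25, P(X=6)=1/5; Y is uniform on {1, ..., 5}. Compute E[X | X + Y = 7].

P(X + Y = 7) = 21/125.
Summing X·P(x,y) over outcomes with X + Y = 7 gives 86/125.
E[X | X + Y = 7] = (86/125) / (21/125) = 86/21.

86/21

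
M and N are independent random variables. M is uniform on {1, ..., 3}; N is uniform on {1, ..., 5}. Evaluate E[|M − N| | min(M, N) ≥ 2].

5/4

P(min(M, N) ≥ 2) = 8/15.
Summing |M−N|·P(x,y) over outcomes with min(M, N) ≥ 2 gives 2/3.
E[|M − N| | min(M, N) ≥ 2] = (2/3) / (8/15) = 5/4.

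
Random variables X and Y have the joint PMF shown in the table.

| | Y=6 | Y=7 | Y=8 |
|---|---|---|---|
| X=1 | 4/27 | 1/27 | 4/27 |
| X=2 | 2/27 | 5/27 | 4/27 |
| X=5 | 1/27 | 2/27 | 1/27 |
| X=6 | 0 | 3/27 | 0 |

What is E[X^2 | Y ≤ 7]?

12

P(Y ≤ 7) = 2/3.
Σ X^2·P over the event = 1·(4/27) + 1·(1/27) + 4·(2/27) + 4·(5/27) + 25·(1/27) + 25·(2/27) + 36·(3/27) = 8.
E[X^2 | Y ≤ 7] = (8) / (2/3) = 12.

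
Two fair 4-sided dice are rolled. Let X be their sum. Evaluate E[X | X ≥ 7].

22/3

P(X ≥ 7) = 3/16.
Σ over the event: 7·1/8 + 8·1/16 = 11/8.
E[X | X ≥ 7] = (11/8) / (3/16) = 22/3.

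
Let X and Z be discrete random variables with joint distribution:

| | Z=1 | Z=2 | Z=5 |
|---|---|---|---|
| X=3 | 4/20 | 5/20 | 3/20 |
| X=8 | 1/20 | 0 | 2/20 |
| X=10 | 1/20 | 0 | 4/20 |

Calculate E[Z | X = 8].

11/3

P(X = 8) = 3/20.
Σ Z·P over the event = 1·(1/20) + 5·(2/20) = 11/20.
E[Z | X = 8] = (11/20) / (3/20) = 11/3.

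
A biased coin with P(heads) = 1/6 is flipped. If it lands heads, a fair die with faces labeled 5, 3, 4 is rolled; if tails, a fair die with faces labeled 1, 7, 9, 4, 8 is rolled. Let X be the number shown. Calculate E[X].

11/2

E[X | heads] = (5+3+4)/3 = 4.
E[X | tails] = (1+7+9+4+8)/5 = 29/5.
E[X] = (1/6)·(4) + (5/6)·(29/5) = 11/2.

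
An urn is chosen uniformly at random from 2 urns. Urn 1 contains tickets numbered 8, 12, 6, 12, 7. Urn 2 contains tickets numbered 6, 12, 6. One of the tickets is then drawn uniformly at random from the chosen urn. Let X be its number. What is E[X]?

E[X | urn 1] = (8+12+6+12+7)/5 = 9.
E[X | urn 2] = (6+12+6)/3 = 8.
By the law of total expectation,
E[X] = (1/2)·(9) + (1/2)·(8) = 17/2.

17/2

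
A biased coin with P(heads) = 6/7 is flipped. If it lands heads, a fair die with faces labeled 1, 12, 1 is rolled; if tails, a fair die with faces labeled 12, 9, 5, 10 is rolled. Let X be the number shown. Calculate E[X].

E[X | heads] = (1+12+1)/3 = 14/3.
E[X | tails] = (12+9+5+10)/4 = 9.
By the law of total expectation,
E[X] = (6/7)·(14/3) + (1/7)·(9) = 37/7.

37/7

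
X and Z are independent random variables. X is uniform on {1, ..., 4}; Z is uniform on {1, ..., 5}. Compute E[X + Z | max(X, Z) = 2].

Outcomes with max(X, Z) = 2: (1,2), (2,1), (2,2), each with probability 1/20.
E[X + Z | max(X, Z) = 2] = (3 + 3 + 4) / 3 = 10/3.

10/3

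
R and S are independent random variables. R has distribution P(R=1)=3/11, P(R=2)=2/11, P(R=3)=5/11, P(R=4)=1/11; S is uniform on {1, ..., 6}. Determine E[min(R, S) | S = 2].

19/11

P(S = 2) = 1/6.
Summing min(R,S)·P(x,y) over outcomes with S = 2 gives 19/66.
E[min(R, S) | S = 2] = (19/66) / (1/6) = 19/11.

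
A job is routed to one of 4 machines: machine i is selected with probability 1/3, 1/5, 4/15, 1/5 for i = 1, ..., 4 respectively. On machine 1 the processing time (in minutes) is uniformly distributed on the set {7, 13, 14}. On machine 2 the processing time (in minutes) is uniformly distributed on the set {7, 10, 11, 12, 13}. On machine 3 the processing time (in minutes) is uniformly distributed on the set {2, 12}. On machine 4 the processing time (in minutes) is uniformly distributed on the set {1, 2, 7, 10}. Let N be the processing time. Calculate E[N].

1972/225

E[N | machine 1] = (7+13+14)/3 = 34/3.
E[N | machine 2] = (7+10+11+12+13)/5 = 53/5.
E[N | machine 3] = (2+12)/2 = 7.
E[N | machine 4] = (1+2+7+10)/4 = 5.
By the law of total expectation,
E[N] = (1/3)·(34/3) + (1/5)·(53/5) + (4/15)·(7) + (1/5)·(5) = 1972/225.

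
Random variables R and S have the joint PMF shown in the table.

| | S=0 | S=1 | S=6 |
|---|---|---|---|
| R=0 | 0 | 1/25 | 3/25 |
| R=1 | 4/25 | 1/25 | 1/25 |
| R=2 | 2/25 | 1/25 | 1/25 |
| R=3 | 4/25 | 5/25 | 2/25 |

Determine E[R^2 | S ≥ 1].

73/15

P(S ≥ 1) = 3/5.
Σ R^2·P over the event = 0·(1/25) + 0·(3/25) + 1·(1/25) + 1·(1/25) + 4·(1/25) + 4·(1/25) + 9·(5/25) + 9·(2/25) = 73/25.
E[R^2 | S ≥ 1] = (73/25) / (3/5) = 73/15.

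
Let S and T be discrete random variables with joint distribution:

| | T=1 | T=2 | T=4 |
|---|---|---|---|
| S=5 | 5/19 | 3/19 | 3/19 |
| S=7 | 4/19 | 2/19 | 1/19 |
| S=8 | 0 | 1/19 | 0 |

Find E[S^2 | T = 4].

31

P(T = 4) = 4/19.
Σ S^2·P over the event = 25·(3/19) + 49·(1/19) = 124/19.
E[S^2 | T = 4] = (124/19) / (4/19) = 31.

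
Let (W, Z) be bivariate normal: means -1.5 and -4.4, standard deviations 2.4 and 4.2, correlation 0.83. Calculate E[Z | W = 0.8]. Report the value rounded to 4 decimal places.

-1.0593

The regression of Z on W has slope ρ·σ_Z/σ_W and passes through (μ_W, μ_Z).
E[Z | W=0.8] = -4.4 + (0.83)·(4.2/2.4)·(0.8 − (-1.5)) = -4.4 + (1.4525)·(2.3) = -1.0593.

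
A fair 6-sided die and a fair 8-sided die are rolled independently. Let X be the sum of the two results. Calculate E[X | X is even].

8

P(X is even) = 1/2.
Σ over the event: 2·1/48 + 4·1/16 + 6·5/48 + 8·1/8 + 10·5/48 + 12·1/16 + 14·1/48 = 4.
E[X | X is even] = (4) / (1/2) = 8.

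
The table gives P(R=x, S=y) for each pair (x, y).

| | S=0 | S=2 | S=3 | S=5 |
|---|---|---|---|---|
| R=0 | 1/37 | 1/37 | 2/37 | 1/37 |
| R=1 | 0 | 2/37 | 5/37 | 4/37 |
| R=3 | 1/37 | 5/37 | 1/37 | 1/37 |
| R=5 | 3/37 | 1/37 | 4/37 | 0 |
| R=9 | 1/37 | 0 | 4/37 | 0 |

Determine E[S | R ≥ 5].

P(R ≥ 5) = 13/37.
Summing S·P(R=x,S=y) over the conditioning event gives 26/37.
E[S | R ≥ 5] = (26/37) / (13/37) = 2.

2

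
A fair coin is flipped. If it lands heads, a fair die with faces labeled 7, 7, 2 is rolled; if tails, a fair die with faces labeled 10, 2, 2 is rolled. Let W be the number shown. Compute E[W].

E[W | heads] = (7+7+2)/3 = 16/3.
E[W | tails] = (10+2+2)/3 = 14/3.
E[W] = (1/2)·(16/3) + (1/2)·(14/3) = 5.

5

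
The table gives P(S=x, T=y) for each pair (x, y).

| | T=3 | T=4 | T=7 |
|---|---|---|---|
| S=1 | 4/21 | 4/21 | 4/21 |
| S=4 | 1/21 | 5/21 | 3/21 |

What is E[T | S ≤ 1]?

14/3

P(S ≤ 1) = 4/7.
Σ T·P over the event = 3·(4/21) + 4·(4/21) + 7·(4/21) = 8/3.
E[T | S ≤ 1] = (8/3) / (4/7) = 14/3.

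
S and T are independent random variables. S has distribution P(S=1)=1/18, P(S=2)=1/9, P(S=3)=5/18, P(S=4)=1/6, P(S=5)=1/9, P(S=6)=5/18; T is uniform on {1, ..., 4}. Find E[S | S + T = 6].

41/12

P(S + T = 6) = 1/6.
Summing S·P(x,y) over outcomes with S + T = 6 gives 41/72.
E[S | S + T = 6] = (41/72) / (1/6) = 41/12.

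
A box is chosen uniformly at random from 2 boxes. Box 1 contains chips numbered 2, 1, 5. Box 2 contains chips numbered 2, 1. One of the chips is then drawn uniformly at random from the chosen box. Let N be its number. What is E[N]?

25/12

E[N | box 1] = (2+1+5)/3 = 8/3.
E[N | box 2] = (2+1)/2 = 3/2.
E[N] = (1/2)·(8/3) + (1/2)·(3/2) = 25/12.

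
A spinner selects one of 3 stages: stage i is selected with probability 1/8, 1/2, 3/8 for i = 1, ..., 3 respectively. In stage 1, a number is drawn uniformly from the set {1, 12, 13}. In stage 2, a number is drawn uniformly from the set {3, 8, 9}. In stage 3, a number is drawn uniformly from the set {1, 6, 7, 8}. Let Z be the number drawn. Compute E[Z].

E[Z | stage 1] = (1+12+13)/3 = 26/3.
E[Z | stage 2] = (3+8+9)/3 = 20/3.
E[Z | stage 3] = (1+6+7+8)/4 = 11/2.
E[Z] = (1/8)·(26/3) + (1/2)·(20/3) + (3/8)·(11/2) = 311/48.

311/48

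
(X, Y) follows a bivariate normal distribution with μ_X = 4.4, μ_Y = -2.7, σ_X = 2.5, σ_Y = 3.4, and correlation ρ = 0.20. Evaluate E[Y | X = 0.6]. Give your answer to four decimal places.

-3.7336

E[Y | X=x] = μ_Y + ρ(σ_Y/σ_X)(x − μ_X) for jointly normal variables.
E[Y | X=0.6] = -2.7 + (0.20)·(3.4/2.5)·(0.6 − (4.4)) = -2.7 + (0.272)·(-3.8) = -3.7336.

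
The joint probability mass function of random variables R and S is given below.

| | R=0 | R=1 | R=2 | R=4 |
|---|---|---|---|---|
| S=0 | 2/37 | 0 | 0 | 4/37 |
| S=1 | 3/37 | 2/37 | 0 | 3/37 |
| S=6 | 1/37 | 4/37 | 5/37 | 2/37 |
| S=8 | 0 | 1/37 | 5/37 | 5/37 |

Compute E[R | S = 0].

P(S = 0) = 6/37.
Σ R·P over the event = 0·(2/37) + 4·(4/37) = 16/37.
E[R | S = 0] = (16/37) / (6/37) = 8/3.

8/3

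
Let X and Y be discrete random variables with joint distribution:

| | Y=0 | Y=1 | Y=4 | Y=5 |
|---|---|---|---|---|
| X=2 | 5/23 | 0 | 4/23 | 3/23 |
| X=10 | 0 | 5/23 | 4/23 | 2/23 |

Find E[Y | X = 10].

P(X = 10) = 11/23.
Σ Y·P over the event = 1·(5/23) + 4·(4/23) + 5·(2/23) = 31/23.
E[Y | X = 10] = (31/23) / (11/23) = 31/11.

31/11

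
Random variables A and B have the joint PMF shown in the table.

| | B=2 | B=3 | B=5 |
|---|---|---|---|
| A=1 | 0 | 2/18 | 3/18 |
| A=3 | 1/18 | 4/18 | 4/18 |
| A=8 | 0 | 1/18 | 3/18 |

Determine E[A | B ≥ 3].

P(B ≥ 3) = 17/18.
Σ A·P over the event = 1·(2/18) + 1·(3/18) + 3·(4/18) + 3·(4/18) + 8·(1/18) + 8·(3/18) = 61/18.
E[A | B ≥ 3] = (61/18) / (17/18) = 61/17.

61/17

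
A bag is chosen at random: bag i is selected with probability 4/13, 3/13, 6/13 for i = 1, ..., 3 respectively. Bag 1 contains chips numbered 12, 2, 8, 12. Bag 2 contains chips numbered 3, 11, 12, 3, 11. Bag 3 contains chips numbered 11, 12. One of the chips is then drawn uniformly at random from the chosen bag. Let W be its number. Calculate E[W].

E[W | bag 1] = (12+2+8+12)/4 = 17/2.
E[W | bag 2] = (3+11+12+3+11)/5 = 8.
E[W | bag 3] = (11+12)/2 = 23/2.
E[W] = (4/13)·(17/2) + (3/13)·(8) + (6/13)·(23/2) = 127/13.

127/13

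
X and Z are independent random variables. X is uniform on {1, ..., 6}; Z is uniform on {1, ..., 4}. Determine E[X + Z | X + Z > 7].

Outcomes with X + Z > 7: (4,4), (5,3), (5,4), (6,2), (6,3), (6,4), each with probability 1/24.
E[X + Z | X + Z > 7] = (8 + 8 + 9 + 8 + 9 + 10) / 6 = 26/3.

26/3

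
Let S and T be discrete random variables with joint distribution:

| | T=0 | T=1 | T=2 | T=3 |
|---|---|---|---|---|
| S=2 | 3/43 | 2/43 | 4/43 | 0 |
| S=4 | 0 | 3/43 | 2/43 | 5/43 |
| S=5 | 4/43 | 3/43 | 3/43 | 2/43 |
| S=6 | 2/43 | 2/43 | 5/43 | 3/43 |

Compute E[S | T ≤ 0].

38/9

P(T ≤ 0) = 9/43.
Summing S·P(S=x,T=y) over the conditioning event gives 38/43.
E[S | T ≤ 0] = (38/43) / (9/43) = 38/9.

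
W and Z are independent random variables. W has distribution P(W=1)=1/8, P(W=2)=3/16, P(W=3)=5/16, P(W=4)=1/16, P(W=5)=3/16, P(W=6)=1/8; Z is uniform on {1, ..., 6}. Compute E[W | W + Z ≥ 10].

70/13

P(W + Z ≥ 10) = 13/96.
Summing W·P(x,y) over outcomes with W + Z ≥ 10 gives 35/48.
E[W | W + Z ≥ 10] = (35/48) / (13/96) = 70/13.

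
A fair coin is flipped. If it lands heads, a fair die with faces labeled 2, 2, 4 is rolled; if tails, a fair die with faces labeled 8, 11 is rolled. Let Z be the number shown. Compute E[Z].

73/12

E[Z | heads] = (2+2+4)/3 = 8/3.
E[Z | tails] = (8+11)/2 = 19/2.
E[Z] = (1/2)·(8/3) + (1/2)·(19/2) = 73/12.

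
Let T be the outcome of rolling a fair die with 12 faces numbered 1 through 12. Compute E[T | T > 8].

21/2

Given T > 8, T is equally likely to be any of {9, 10, 11, 12}.
E[T | T > 8] = (9 + 10 + 11 + 12) / 4 = 21/2.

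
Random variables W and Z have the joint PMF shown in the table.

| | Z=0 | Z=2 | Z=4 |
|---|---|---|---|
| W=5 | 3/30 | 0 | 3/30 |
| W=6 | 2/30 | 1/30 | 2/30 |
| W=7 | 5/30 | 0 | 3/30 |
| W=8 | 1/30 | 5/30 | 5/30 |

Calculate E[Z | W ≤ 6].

P(W ≤ 6) = 11/30.
Σ Z·P over the event = 0·(3/30) + 4·(3/30) + 0·(2/30) + 2·(1/30) + 4·(2/30) = 11/15.
E[Z | W ≤ 6] = (11/15) / (11/30) = 2.

2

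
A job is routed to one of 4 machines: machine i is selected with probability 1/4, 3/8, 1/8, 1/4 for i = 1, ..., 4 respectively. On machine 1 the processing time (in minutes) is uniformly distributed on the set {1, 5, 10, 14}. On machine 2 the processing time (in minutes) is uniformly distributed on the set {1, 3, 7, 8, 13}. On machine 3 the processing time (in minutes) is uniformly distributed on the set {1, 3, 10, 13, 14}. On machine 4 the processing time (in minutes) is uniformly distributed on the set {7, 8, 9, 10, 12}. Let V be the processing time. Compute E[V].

E[V | machine 1] = (1+5+10+14)/4 = 15/2.
E[V | machine 2] = (1+3+7+8+13)/5 = 32/5.
E[V | machine 3] = (1+3+10+13+14)/5 = 41/5.
E[V | machine 4] = (7+8+9+10+12)/5 = 46/5.
By the law of total expectation,
E[V] = (1/4)·(15/2) + (3/8)·(32/5) + (1/8)·(41/5) + (1/4)·(46/5) = 38/5.

38/5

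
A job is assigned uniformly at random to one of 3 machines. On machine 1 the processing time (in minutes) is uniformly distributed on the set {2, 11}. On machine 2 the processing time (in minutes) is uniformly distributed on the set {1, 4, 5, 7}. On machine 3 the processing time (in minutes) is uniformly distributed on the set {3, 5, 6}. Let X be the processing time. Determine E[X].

E[X | machine 1] = (2+11)/2 = 13/2.
E[X | machine 2] = (1+4+5+7)/4 = 17/4.
E[X | machine 3] = (3+5+6)/3 = 14/3.
By the law of total expectation,
E[X] = (1/3)·(13/2) + (1/3)·(17/4) + (1/3)·(14/3) = 185/36.

185/36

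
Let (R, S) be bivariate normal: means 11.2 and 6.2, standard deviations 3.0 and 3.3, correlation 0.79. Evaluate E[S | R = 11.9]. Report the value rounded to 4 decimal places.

6.8083

For a bivariate normal, E[S | R=x] = μ_S + ρ·(σ_S/σ_R)·(x − μ_R).
E[S | R=11.9] = 6.2 + (0.79)·(3.3/3.0)·(11.9 − (11.2)) = 6.2 + (0.869)·(0.7) = 6.8083.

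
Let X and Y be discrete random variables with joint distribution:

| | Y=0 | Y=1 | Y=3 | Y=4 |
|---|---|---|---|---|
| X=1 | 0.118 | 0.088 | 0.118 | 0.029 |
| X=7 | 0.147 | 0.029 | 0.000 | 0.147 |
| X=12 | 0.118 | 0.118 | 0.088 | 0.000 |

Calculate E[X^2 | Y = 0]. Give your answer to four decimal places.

P(Y = 0) = 0.383.
Σ X^2·P over the event = 1·(0.118) + 49·(0.147) + 144·(0.118) = 24.313.
E[X^2 | Y = 0] = (24.313) / (0.383) = 63.4804.

63.4804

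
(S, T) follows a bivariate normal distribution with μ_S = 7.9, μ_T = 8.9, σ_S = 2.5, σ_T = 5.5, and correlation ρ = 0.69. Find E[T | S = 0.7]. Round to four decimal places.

-2.0296

For a bivariate normal, E[T | S=x] = μ_T + ρ·(σ_T/σ_S)·(x − μ_S).
E[T | S=0.7] = 8.9 + (0.69)·(5.5/2.5)·(0.7 − (7.9)) = 8.9 + (1.518)·(-7.2) = -2.0296.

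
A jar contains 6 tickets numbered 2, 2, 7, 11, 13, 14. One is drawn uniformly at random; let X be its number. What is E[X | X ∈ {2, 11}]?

P(X ∈ {2, 11}) = 1/2.
Σ over the event: 2·1/3 + 11·1/6 = 5/2.
E[X | X ∈ {2, 11}] = (5/2) / (1/2) = 5.

5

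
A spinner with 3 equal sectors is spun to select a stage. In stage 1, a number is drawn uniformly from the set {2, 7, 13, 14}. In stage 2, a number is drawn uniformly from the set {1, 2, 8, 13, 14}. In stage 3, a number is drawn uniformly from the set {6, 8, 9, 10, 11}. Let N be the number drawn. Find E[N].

127/15

E[N | stage 1] = (2+7+13+14)/4 = 9.
E[N | stage 2] = (1+2+8+13+14)/5 = 38/5.
E[N | stage 3] = (6+8+9+10+11)/5 = 44/5.
By the law of total expectation,
E[N] = (1/3)·(9) + (1/3)·(38/5) + (1/3)·(44/5) = 127/15.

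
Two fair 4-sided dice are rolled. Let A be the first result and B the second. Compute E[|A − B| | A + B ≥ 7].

2/3

Outcomes with A + B ≥ 7: (3,4), (4,3), (4,4), each with probability 1/16.
E[|A − B| | A + B ≥ 7] = (1 + 1 + 0) / 3 = 2/3.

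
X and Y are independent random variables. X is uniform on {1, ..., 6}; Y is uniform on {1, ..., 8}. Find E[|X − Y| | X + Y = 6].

P(X + Y = 6) = 5/48.
Summing |X−Y|·P(x,y) over outcomes with X + Y = 6 gives 1/4.
E[|X − Y| | X + Y = 6] = (1/4) / (5/48) = 12/5.

12/5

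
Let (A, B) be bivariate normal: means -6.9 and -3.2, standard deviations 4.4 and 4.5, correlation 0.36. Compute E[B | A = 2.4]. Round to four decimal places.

E[B | A=x] = μ_B + ρ(σ_B/σ_A)(x − μ_A) for jointly normal variables.
E[B | A=2.4] = -3.2 + (0.36)·(4.5/4.4)·(2.4 − (-6.9)) = -3.2 + (0.36818)·(9.3) = 0.2241.

0.2241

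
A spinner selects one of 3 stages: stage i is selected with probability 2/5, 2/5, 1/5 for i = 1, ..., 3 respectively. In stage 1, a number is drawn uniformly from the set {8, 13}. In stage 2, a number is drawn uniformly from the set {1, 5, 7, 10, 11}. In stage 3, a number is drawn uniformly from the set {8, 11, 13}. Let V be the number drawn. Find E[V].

E[V | stage 1] = (8+13)/2 = 21/2.
E[V | stage 2] = (1+5+7+10+11)/5 = 34/5.
E[V | stage 3] = (8+11+13)/3 = 32/3.
By the law of total expectation,
E[V] = (2/5)·(21/2) + (2/5)·(34/5) + (1/5)·(32/3) = 679/75.

679/75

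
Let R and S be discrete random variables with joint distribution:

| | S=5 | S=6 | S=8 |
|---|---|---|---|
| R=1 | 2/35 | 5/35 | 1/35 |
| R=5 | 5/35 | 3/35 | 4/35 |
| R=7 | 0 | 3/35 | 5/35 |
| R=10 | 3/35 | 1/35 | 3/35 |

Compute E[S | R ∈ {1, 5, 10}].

P(R ∈ {1, 5, 10}) = 27/35.
Summing S·P(R=x,S=y) over the conditioning event gives 24/5.
E[S | R ∈ {1, 5, 10}] = (24/5) / (27/35) = 56/9.

56/9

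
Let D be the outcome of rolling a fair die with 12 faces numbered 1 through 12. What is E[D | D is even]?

7

Given D is even, D is equally likely to be any of {2, 4, 6, 8, 10, 12}.
E[D | D is even] = (2 + 4 + 6 + 8 + 10 + 12) / 6 = 7.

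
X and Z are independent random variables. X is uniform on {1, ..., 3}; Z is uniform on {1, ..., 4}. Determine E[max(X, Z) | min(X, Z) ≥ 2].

19/6

Outcomes with min(X, Z) ≥ 2: (2,2), (2,3), (2,4), (3,2), (3,3), (3,4), each with probability 1/12.
E[max(X, Z) | min(X, Z) ≥ 2] = (2 + 3 + 4 + 3 + 3 + 4) / 6 = 19/6.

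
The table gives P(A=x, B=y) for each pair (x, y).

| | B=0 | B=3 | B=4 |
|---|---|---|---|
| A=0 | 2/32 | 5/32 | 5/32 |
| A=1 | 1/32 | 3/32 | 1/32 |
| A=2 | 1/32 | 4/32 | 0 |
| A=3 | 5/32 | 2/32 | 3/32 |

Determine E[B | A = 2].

P(A = 2) = 5/32.
Σ B·P over the event = 0·(1/32) + 3·(4/32) = 3/8.
E[B | A = 2] = (3/8) / (5/32) = 12/5.

12/5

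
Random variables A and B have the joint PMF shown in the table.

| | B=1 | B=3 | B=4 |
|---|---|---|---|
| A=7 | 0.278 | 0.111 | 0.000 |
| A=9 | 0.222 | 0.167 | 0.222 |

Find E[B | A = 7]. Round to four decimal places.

1.5707

P(A = 7) = 0.389.
Summing B·P(A=x,B=y) over the conditioning event gives 0.611.
E[B | A = 7] = (0.611) / (0.389) = 1.5707.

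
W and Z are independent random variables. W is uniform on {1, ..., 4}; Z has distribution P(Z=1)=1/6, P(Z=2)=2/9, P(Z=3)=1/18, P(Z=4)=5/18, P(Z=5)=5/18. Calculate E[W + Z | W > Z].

29/6

P(W > Z) = 1/4.
Summing (W+Z)·P(x,y) over outcomes with W > Z gives 29/24.
E[W + Z | W > Z] = (29/24) / (1/4) = 29/6.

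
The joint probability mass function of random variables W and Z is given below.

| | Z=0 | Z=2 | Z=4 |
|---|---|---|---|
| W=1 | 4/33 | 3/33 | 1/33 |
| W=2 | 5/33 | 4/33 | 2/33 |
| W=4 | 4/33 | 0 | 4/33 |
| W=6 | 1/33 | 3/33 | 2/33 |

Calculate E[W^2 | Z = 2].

127/10

P(Z = 2) = 10/33.
Σ W^2·P over the event = 1·(3/33) + 4·(4/33) + 36·(3/33) = 127/33.
E[W^2 | Z = 2] = (127/33) / (10/33) = 127/10.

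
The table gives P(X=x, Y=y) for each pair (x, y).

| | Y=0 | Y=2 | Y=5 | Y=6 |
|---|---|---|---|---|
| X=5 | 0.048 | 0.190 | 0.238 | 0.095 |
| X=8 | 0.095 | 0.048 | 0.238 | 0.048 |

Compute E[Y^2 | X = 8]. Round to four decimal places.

P(X = 8) = 0.429.
Σ Y^2·P over the event = 0·(0.095) + 4·(0.048) + 25·(0.238) + 36·(0.048) = 7.870.
E[Y^2 | X = 8] = (7.870) / (0.429) = 18.3450.

18.3450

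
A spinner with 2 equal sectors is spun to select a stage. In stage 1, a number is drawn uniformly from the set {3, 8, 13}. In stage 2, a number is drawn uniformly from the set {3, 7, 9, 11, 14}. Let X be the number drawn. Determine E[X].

42/5

E[X | stage 1] = (3+8+13)/3 = 8.
E[X | stage 2] = (3+7+9+11+14)/5 = 44/5.
E[X] = (1/2)·(8) + (1/2)·(44/5) = 42/5.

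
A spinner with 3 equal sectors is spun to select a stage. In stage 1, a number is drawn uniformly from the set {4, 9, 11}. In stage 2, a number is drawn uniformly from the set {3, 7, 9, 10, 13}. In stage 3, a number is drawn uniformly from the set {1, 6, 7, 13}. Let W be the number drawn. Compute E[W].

E[W | stage 1] = (4+9+11)/3 = 8.
E[W | stage 2] = (3+7+9+10+13)/5 = 42/5.
E[W | stage 3] = (1+6+7+13)/4 = 27/4.
By the law of total expectation,
E[W] = (1/3)·(8) + (1/3)·(42/5) + (1/3)·(27/4) = 463/60.

463/60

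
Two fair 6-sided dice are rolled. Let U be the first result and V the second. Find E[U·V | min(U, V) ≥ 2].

P(min(U, V) ≥ 2) = 25/36.
Summing UV·P(x,y) over outcomes with min(U, V) ≥ 2 gives 100/9.
E[U·V | min(U, V) ≥ 2] = (100/9) / (25/36) = 16.

16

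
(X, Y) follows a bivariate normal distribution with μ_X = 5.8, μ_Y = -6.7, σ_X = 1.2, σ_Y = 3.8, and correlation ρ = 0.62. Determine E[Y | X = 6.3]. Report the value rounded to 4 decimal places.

The regression of Y on X has slope ρ·σ_Y/σ_X and passes through (μ_X, μ_Y).
E[Y | X=6.3] = -6.7 + (0.62)·(3.8/1.2)·(6.3 − (5.8)) = -6.7 + (1.96333)·(0.5) = -5.7183.

-5.7183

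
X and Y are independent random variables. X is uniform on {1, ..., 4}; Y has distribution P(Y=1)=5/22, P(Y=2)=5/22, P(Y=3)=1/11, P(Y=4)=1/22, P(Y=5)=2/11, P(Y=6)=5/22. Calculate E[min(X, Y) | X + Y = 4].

17/12

P(X + Y = 4) = 3/22.
Summing min(X,Y)·P(x,y) over outcomes with X + Y = 4 gives 17/88.
E[min(X, Y) | X + Y = 4] = (17/88) / (3/22) = 17/12.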